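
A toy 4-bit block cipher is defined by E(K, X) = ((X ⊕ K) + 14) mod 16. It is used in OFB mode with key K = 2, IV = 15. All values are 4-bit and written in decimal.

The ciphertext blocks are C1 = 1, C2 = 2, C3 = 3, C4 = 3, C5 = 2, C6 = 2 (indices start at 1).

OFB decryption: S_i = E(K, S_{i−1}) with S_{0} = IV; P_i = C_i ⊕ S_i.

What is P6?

P6 = 5

P1: S = E(K, 15) = 11; 1 ⊕ 11 = 10.
P2: S = E(K, 11) = 7; 2 ⊕ 7 = 5.
P3: S = E(K, 7) = 3; 3 ⊕ 3 = 0.
P4: S = E(K, 3) = 15; 3 ⊕ 15 = 12.
P5: S = E(K, 15) = 11; 2 ⊕ 11 = 9.
P6: S = E(K, 11) = 7; 2 ⊕ 7 = 5.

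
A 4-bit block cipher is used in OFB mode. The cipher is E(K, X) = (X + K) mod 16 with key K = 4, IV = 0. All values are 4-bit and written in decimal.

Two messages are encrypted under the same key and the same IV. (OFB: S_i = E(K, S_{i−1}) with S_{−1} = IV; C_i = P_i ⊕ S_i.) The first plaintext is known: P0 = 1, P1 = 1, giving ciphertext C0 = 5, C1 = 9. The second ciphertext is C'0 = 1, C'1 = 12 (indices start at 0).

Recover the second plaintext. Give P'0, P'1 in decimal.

In OFB with a reused IV, both messages share the same keystream S_i, so C_i ⊕ C'_i = P_i ⊕ P'_i and thus P'_i = P_i ⊕ C_i ⊕ C'_i.
P'0: 1 ⊕ 5 ⊕ 1 = 5.
P'1: 1 ⊕ 9 ⊕ 12 = 4.

P'0 = 5, P'1 = 4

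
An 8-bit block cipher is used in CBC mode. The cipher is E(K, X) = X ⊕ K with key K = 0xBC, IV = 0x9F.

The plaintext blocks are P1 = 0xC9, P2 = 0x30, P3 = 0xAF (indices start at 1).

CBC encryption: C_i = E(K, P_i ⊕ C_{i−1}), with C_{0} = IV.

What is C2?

C2 = 0x66

C1: P1 ⊕ 0x9F = 0x56; E(K, 0x56) = 0xEA.
C2: P2 ⊕ 0xEA = 0xDA; E(K, 0xDA) = 0x66.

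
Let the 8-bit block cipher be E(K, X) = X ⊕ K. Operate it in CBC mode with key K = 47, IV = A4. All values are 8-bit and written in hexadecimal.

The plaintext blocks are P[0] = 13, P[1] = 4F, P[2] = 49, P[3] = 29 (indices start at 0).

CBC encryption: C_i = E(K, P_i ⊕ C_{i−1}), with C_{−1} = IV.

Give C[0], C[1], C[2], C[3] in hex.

C[0]: P[0] ⊕ A4 = B7; E(K, B7) = F0.
C[1]: P[1] ⊕ F0 = BF; E(K, BF) = F8.
C[2]: P[2] ⊕ F8 = B1; E(K, B1) = F6.
C[3]: P[3] ⊕ F6 = DF; E(K, DF) = 98.

C[0] = F0, C[1] = F8, C[2] = F6, C[3] = 98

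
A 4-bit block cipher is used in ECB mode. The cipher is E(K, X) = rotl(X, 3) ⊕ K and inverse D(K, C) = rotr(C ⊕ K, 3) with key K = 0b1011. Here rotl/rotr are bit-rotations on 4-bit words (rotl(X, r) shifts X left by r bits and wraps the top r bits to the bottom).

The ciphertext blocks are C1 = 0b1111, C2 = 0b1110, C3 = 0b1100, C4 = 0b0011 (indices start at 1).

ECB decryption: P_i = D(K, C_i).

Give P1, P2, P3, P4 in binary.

P1: D(K, 0b1111) = 0b1000.
P2: D(K, 0b1110) = 0b1010.
P3: D(K, 0b1100) = 0b1110.
P4: D(K, 0b0011) = 0b0001.

P1 = 0b1000, P2 = 0b1010, P3 = 0b1110, P4 = 0b0001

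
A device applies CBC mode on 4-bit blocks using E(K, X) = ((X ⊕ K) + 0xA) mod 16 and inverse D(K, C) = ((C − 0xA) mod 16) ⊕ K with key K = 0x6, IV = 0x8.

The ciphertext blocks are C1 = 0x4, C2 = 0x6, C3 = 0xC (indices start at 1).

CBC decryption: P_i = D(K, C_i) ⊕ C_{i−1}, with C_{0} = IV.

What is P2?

P2 = 0xE

P2: D(K, 0x6) = 0xA; 0xA ⊕ 0x4 = 0xE.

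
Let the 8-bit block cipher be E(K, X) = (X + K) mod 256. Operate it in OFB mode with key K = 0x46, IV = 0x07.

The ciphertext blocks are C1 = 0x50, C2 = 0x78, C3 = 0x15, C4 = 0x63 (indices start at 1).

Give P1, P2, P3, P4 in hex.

OFB decryption: S_i = E(K, S_{i−1}) with S_{0} = IV; P_i = C_i ⊕ S_i.
P1: S = E(K, 0x07) = 0x4D; 0x50 ⊕ 0x4D = 0x1D.
P2: S = E(K, 0x4D) = 0x93; 0x78 ⊕ 0x93 = 0xEB.
P3: S = E(K, 0x93) = 0xD9; 0x15 ⊕ 0xD9 = 0xCC.
P4: S = E(K, 0xD9) = 0x1F; 0x63 ⊕ 0x1F = 0x7C.

P1 = 0x1D, P2 = 0xEB, P3 = 0xCC, P4 = 0x7C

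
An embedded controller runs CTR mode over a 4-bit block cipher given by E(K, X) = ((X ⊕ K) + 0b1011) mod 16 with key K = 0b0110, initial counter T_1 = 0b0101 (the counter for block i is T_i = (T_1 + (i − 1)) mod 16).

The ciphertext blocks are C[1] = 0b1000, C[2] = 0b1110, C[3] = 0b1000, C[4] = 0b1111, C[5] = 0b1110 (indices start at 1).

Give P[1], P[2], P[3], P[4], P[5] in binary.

CTR decryption: S_i = E(K, T_i) where T_i is the counter for block i; P_i = C_i ⊕ S_i.
P[1]: T = 0b0101, S = E(K, T) = 0b1110; 0b1000 ⊕ 0b1110 = 0b0110.
P[2]: T = 0b0110, S = E(K, T) = 0b1011; 0b1110 ⊕ 0b1011 = 0b0101.
P[3]: T = 0b0111, S = E(K, T) = 0b1100; 0b1000 ⊕ 0b1100 = 0b0100.
P[4]: T = 0b1000, S = E(K, T) = 0b1001; 0b1111 ⊕ 0b1001 = 0b0110.
P[5]: T = 0b1001, S = E(K, T) = 0b1010; 0b1110 ⊕ 0b1010 = 0b0100.

P[1] = 0b0110, P[2] = 0b0101, P[3] = 0b0100, P[4] = 0b0110, P[5] = 0b0100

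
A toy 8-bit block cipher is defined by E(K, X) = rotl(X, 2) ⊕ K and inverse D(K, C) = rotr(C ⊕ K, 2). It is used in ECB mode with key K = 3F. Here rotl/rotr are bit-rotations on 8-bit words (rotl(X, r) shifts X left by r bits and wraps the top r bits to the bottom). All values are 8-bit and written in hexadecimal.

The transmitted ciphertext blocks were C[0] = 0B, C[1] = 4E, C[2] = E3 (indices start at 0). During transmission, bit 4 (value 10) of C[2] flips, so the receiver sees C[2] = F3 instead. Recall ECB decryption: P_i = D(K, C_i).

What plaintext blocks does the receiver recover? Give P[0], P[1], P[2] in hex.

P[0] = 0D, P[1] = 5C, P[2] = 33

Only C[2] changed, to F3. In ECB, a change in C_i affects only P_i. Decrypting the received ciphertext:
P[0]: D(K, 0B) = 0D.
P[1]: D(K, 4E) = 5C.
P[2]: D(K, F3) = 33.
Blocks that differ from the original plaintext: P[2].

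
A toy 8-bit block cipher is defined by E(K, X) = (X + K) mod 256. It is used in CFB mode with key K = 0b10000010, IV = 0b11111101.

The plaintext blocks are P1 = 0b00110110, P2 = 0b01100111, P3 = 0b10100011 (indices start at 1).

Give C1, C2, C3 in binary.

C1 = 0b01001001, C2 = 0b10101100, C3 = 0b10001101

CFB encryption: C_i = P_i ⊕ E(K, C_{i−1}), with C_{0} = IV.
C1: E(K, 0b11111101) = 0b01111111; 0b00110110 ⊕ 0b01111111 = 0b01001001.
C2: E(K, 0b01001001) = 0b11001011; 0b01100111 ⊕ 0b11001011 = 0b10101100.
C3: E(K, 0b10101100) = 0b00101110; 0b10100011 ⊕ 0b00101110 = 0b10001101.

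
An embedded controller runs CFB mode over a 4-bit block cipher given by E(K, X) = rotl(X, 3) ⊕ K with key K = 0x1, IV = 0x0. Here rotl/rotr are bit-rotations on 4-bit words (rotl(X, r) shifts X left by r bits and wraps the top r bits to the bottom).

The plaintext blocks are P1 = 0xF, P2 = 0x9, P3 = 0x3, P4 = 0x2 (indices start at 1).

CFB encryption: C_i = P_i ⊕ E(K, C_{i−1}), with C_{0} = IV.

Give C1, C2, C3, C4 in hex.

C1: E(K, 0x0) = 0x1; 0xF ⊕ 0x1 = 0xE.
C2: E(K, 0xE) = 0x6; 0x9 ⊕ 0x6 = 0xF.
C3: E(K, 0xF) = 0xE; 0x3 ⊕ 0xE = 0xD.
C4: E(K, 0xD) = 0xF; 0x2 ⊕ 0xF = 0xD.

C1 = 0xE, C2 = 0xF, C3 = 0xD, C4 = 0xD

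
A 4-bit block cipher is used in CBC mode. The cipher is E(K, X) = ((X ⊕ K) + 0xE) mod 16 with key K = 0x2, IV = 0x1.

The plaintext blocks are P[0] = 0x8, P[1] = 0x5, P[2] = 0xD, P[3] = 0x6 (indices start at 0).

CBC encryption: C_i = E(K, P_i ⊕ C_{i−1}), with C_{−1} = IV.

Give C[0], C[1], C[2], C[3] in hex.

C[0] = 0x9, C[1] = 0xC, C[2] = 0x1, C[3] = 0x3

C[0]: P[0] ⊕ 0x1 = 0x9; E(K, 0x9) = 0x9.
C[1]: P[1] ⊕ 0x9 = 0xC; E(K, 0xC) = 0xC.
C[2]: P[2] ⊕ 0xC = 0x1; E(K, 0x1) = 0x1.
C[3]: P[3] ⊕ 0x1 = 0x7; E(K, 0x7) = 0x3.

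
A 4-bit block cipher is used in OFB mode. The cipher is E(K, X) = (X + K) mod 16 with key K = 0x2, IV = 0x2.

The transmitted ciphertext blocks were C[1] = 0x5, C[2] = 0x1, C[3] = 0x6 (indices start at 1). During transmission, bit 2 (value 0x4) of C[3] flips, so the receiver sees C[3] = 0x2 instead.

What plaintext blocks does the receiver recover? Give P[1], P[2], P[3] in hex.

OFB decryption: S_i = E(K, S_{i−1}) with S_{0} = IV; P_i = C_i ⊕ S_i.
Only C[3] changed, to 0x2. In OFB, a change in C_i flips the same bit in P_i only; the keystream is unaffected. Decrypting the received ciphertext:
P[1]: S = E(K, 0x2) = 0x4; 0x5 ⊕ 0x4 = 0x1.
P[2]: S = E(K, 0x4) = 0x6; 0x1 ⊕ 0x6 = 0x7.
P[3]: S = E(K, 0x6) = 0x8; 0x2 ⊕ 0x8 = 0xA.
Blocks that differ from the original plaintext: P[3].

P[1] = 0x1, P[2] = 0x7, P[3] = 0xA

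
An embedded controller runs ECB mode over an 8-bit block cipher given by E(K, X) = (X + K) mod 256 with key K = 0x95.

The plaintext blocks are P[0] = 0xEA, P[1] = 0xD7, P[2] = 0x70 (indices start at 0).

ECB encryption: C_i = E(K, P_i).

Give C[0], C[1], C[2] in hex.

C[0] = 0x7F, C[1] = 0x6C, C[2] = 0x05

C[0]: E(K, 0xEA) = 0x7F.
C[1]: E(K, 0xD7) = 0x6C.
C[2]: E(K, 0x70) = 0x05.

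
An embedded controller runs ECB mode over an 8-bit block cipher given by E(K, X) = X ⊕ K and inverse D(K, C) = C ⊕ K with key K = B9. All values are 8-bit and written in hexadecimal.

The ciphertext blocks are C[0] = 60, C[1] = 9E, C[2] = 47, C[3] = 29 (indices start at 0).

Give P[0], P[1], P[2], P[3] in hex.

ECB decryption: P_i = D(K, C_i).
P[0]: D(K, 60) = D9.
P[1]: D(K, 9E) = 27.
P[2]: D(K, 47) = FE.
P[3]: D(K, 29) = 90.

P[0] = D9, P[1] = 27, P[2] = FE, P[3] = 90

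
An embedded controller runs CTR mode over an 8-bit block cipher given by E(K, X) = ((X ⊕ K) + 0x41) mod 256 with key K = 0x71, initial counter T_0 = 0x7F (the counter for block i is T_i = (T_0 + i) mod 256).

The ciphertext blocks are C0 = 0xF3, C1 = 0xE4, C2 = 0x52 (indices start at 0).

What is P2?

P2 = 0x63

CTR decryption: S_i = E(K, T_i) where T_i is the counter for block i; P_i = C_i ⊕ S_i.
P2: T = 0x81, S = E(K, T) = 0x31; 0x52 ⊕ 0x31 = 0x63.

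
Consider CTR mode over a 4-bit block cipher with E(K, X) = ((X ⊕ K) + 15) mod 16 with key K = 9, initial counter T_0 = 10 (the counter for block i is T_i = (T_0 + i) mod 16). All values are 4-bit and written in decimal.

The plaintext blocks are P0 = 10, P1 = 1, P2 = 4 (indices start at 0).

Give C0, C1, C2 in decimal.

C0 = 8, C1 = 0, C2 = 0

CTR encryption: S_i = E(K, T_i) where T_i is the counter for block i; C_i = P_i ⊕ S_i.
C0: T = 10, S = E(K, T) = 2; 10 ⊕ 2 = 8.
C1: T = 11, S = E(K, T) = 1; 1 ⊕ 1 = 0.
C2: T = 12, S = E(K, T) = 4; 4 ⊕ 4 = 0.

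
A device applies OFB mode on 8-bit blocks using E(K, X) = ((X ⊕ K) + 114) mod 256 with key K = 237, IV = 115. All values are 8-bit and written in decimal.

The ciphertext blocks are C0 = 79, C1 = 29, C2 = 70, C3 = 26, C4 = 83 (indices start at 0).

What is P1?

OFB decryption: S_i = E(K, S_{i−1}) with S_{−1} = IV; P_i = C_i ⊕ S_i.
P0: S = E(K, 115) = 16; 79 ⊕ 16 = 95.
P1: S = E(K, 16) = 111; 29 ⊕ 111 = 114.

P1 = 114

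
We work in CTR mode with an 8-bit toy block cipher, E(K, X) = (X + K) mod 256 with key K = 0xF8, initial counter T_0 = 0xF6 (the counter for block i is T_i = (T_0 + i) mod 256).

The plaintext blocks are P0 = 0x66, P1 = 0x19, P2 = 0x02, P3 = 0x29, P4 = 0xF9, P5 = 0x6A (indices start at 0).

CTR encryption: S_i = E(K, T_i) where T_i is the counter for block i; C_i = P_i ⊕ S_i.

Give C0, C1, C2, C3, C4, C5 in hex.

C0: T = 0xF6, S = E(K, T) = 0xEE; 0x66 ⊕ 0xEE = 0x88.
C1: T = 0xF7, S = E(K, T) = 0xEF; 0x19 ⊕ 0xEF = 0xF6.
C2: T = 0xF8, S = E(K, T) = 0xF0; 0x02 ⊕ 0xF0 = 0xF2.
C3: T = 0xF9, S = E(K, T) = 0xF1; 0x29 ⊕ 0xF1 = 0xD8.
C4: T = 0xFA, S = E(K, T) = 0xF2; 0xF9 ⊕ 0xF2 = 0x0B.
C5: T = 0xFB, S = E(K, T) = 0xF3; 0x6A ⊕ 0xF3 = 0x99.

C0 = 0x88, C1 = 0xF6, C2 = 0xF2, C3 = 0xD8, C4 = 0x0B, C5 = 0x99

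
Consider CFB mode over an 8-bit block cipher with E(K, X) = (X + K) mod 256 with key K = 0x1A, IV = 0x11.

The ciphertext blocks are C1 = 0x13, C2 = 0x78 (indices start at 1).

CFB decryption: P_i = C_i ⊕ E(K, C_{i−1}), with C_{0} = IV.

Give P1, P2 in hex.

P1 = 0x38, P2 = 0x55

P1: E(K, 0x11) = 0x2B; 0x13 ⊕ 0x2B = 0x38.
P2: E(K, 0x13) = 0x2D; 0x78 ⊕ 0x2D = 0x55.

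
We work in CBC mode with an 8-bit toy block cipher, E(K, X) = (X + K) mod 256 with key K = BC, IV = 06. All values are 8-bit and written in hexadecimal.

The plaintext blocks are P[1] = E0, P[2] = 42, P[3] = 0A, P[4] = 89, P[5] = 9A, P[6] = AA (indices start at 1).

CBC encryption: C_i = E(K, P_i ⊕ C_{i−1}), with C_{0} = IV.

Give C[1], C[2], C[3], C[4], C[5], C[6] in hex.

C[1]: P[1] ⊕ 06 = E6; E(K, E6) = A2.
C[2]: P[2] ⊕ A2 = E0; E(K, E0) = 9C.
C[3]: P[3] ⊕ 9C = 96; E(K, 96) = 52.
C[4]: P[4] ⊕ 52 = DB; E(K, DB) = 97.
C[5]: P[5] ⊕ 97 = 0D; E(K, 0D) = C9.
C[6]: P[6] ⊕ C9 = 63; E(K, 63) = 1F.

C[1] = A2, C[2] = 9C, C[3] = 52, C[4] = 97, C[5] = C9, C[6] = 1F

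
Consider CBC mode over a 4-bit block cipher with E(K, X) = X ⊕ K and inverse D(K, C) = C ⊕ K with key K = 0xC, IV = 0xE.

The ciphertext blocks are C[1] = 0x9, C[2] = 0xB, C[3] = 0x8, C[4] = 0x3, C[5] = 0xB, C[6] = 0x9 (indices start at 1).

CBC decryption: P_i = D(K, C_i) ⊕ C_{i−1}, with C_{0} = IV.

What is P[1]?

P[1] = 0xB

P[1]: D(K, 0x9) = 0x5; 0x5 ⊕ 0xE = 0xB.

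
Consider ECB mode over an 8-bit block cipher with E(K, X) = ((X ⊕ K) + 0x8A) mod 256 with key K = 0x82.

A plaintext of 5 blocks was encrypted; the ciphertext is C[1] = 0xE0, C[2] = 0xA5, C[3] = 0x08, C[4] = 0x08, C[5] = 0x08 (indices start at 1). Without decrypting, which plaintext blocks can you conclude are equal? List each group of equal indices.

P[3] = P[4] = P[5]

ECB encrypts each block independently with the same key, so equal ciphertext blocks imply equal plaintext blocks.
C[3] = C[4] = C[5] = 0x08, so P[3] = P[4] = P[5].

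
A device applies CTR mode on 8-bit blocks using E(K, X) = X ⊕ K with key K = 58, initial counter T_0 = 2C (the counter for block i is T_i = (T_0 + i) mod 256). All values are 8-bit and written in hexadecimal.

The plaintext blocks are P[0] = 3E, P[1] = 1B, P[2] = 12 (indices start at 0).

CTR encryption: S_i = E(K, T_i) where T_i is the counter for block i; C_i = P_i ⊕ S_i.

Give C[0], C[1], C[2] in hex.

C[0] = 4A, C[1] = 6E, C[2] = 64

C[0]: T = 2C, S = E(K, T) = 74; 3E ⊕ 74 = 4A.
C[1]: T = 2D, S = E(K, T) = 75; 1B ⊕ 75 = 6E.
C[2]: T = 2E, S = E(K, T) = 76; 12 ⊕ 76 = 64.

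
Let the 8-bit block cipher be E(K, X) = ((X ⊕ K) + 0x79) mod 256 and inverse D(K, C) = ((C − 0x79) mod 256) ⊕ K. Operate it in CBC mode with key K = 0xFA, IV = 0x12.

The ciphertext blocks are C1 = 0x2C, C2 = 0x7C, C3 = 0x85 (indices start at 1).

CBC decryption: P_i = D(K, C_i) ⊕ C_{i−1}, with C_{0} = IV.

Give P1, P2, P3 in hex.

P1 = 0x5B, P2 = 0xD5, P3 = 0x8A

P1: D(K, 0x2C) = 0x49; 0x49 ⊕ 0x12 = 0x5B.
P2: D(K, 0x7C) = 0xF9; 0xF9 ⊕ 0x2C = 0xD5.
P3: D(K, 0x85) = 0xF6; 0xF6 ⊕ 0x7C = 0x8A.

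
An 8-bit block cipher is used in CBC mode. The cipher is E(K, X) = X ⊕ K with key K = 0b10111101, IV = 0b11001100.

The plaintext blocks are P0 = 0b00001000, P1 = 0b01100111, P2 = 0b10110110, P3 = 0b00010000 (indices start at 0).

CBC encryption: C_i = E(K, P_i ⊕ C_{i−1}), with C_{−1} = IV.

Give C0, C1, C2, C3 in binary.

C0 = 0b01111001, C1 = 0b10100011, C2 = 0b10101000, C3 = 0b00000101

C0: P0 ⊕ 0b11001100 = 0b11000100; E(K, 0b11000100) = 0b01111001.
C1: P1 ⊕ 0b01111001 = 0b00011110; E(K, 0b00011110) = 0b10100011.
C2: P2 ⊕ 0b10100011 = 0b00010101; E(K, 0b00010101) = 0b10101000.
C3: P3 ⊕ 0b10101000 = 0b10111000; E(K, 0b10111000) = 0b00000101.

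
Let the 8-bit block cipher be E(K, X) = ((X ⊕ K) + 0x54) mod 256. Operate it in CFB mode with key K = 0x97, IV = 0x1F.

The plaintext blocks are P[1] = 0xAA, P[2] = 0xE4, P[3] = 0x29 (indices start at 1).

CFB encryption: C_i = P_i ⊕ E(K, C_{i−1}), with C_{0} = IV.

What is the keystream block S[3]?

0x9A

C[1]: E(K, 0x1F) = 0xDC; 0xAA ⊕ 0xDC = 0x76.
C[2]: E(K, 0x76) = 0x35; 0xE4 ⊕ 0x35 = 0xD1.
C[3]: E(K, 0xD1) = 0x9A; 0x29 ⊕ 0x9A = 0xB3.
So S[3] = 0x9A.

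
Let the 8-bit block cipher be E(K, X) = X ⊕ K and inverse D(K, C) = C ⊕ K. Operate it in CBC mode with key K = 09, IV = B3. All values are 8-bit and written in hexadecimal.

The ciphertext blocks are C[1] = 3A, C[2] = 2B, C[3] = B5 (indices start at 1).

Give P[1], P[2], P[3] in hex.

CBC decryption: P_i = D(K, C_i) ⊕ C_{i−1}, with C_{0} = IV.
P[1]: D(K, 3A) = 33; 33 ⊕ B3 = 80.
P[2]: D(K, 2B) = 22; 22 ⊕ 3A = 18.
P[3]: D(K, B5) = BC; BC ⊕ 2B = 97.

P[1] = 80, P[2] = 18, P[3] = 97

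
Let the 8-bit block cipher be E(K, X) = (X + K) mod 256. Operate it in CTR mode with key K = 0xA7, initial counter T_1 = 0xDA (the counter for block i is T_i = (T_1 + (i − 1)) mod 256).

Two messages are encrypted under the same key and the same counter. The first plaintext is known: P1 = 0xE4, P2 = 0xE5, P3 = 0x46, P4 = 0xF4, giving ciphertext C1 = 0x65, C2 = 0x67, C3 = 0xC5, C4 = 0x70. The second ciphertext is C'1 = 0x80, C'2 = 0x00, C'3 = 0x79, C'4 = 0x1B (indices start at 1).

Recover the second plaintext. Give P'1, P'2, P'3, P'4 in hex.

In CTR with a reused counter, both messages share the same keystream S_i, so C_i ⊕ C'_i = P_i ⊕ P'_i and thus P'_i = P_i ⊕ C_i ⊕ C'_i.
P'1: 0xE4 ⊕ 0x65 ⊕ 0x80 = 0x01.
P'2: 0xE5 ⊕ 0x67 ⊕ 0x00 = 0x82.
P'3: 0x46 ⊕ 0xC5 ⊕ 0x79 = 0xFA.
P'4: 0xF4 ⊕ 0x70 ⊕ 0x1B = 0x9F.

P'1 = 0x01, P'2 = 0x82, P'3 = 0xFA, P'4 = 0x9F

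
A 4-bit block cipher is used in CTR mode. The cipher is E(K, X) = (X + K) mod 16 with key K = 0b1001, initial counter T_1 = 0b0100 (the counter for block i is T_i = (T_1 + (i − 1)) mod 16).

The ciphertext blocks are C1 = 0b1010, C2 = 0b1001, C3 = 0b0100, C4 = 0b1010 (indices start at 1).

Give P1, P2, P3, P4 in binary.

CTR decryption: S_i = E(K, T_i) where T_i is the counter for block i; P_i = C_i ⊕ S_i.
P1: T = 0b0100, S = E(K, T) = 0b1101; 0b1010 ⊕ 0b1101 = 0b0111.
P2: T = 0b0101, S = E(K, T) = 0b1110; 0b1001 ⊕ 0b1110 = 0b0111.
P3: T = 0b0110, S = E(K, T) = 0b1111; 0b0100 ⊕ 0b1111 = 0b1011.
P4: T = 0b0111, S = E(K, T) = 0b0000; 0b1010 ⊕ 0b0000 = 0b1010.

P1 = 0b0111, P2 = 0b0111, P3 = 0b1011, P4 = 0b1010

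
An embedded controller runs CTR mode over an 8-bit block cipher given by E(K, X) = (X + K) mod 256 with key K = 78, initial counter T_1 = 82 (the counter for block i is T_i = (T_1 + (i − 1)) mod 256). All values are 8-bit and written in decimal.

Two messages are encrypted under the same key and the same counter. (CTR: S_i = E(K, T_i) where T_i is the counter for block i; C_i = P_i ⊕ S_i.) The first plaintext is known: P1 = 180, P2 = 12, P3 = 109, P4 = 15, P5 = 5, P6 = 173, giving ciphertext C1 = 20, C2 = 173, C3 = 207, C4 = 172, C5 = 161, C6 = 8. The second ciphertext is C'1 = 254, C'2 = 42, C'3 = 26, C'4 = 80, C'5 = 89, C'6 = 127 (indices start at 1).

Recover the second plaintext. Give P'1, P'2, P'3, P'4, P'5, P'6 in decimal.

P'1 = 94, P'2 = 139, P'3 = 184, P'4 = 243, P'5 = 253, P'6 = 218

In CTR with a reused counter, both messages share the same keystream S_i, so C_i ⊕ C'_i = P_i ⊕ P'_i and thus P'_i = P_i ⊕ C_i ⊕ C'_i.
P'1: 180 ⊕ 20 ⊕ 254 = 94.
P'2: 12 ⊕ 173 ⊕ 42 = 139.
P'3: 109 ⊕ 207 ⊕ 26 = 184.
P'4: 15 ⊕ 172 ⊕ 80 = 243.
P'5: 5 ⊕ 161 ⊕ 89 = 253.
P'6: 173 ⊕ 8 ⊕ 127 = 218.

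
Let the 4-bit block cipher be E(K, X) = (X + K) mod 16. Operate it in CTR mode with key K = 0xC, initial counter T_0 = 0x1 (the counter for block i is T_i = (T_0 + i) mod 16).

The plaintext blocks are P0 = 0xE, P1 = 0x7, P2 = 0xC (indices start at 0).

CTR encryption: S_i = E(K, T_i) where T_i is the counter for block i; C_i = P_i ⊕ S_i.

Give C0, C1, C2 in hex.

C0: T = 0x1, S = E(K, T) = 0xD; 0xE ⊕ 0xD = 0x3.
C1: T = 0x2, S = E(K, T) = 0xE; 0x7 ⊕ 0xE = 0x9.
C2: T = 0x3, S = E(K, T) = 0xF; 0xC ⊕ 0xF = 0x3.

C0 = 0x3, C1 = 0x9, C2 = 0x3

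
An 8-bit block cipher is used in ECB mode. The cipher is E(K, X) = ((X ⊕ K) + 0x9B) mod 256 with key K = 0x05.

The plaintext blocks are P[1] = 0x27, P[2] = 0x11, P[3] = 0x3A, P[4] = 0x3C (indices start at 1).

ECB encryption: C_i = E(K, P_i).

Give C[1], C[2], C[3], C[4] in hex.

C[1] = 0xBD, C[2] = 0xAF, C[3] = 0xDA, C[4] = 0xD4

C[1]: E(K, 0x27) = 0xBD.
C[2]: E(K, 0x11) = 0xAF.
C[3]: E(K, 0x3A) = 0xDA.
C[4]: E(K, 0x3C) = 0xD4.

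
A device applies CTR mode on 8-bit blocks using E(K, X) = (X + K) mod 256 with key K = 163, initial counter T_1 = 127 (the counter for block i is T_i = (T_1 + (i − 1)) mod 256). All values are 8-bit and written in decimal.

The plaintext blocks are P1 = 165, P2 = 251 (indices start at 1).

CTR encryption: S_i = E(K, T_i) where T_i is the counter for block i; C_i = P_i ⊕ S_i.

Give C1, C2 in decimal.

C1: T = 127, S = E(K, T) = 34; 165 ⊕ 34 = 135.
C2: T = 128, S = E(K, T) = 35; 251 ⊕ 35 = 216.

C1 = 135, C2 = 216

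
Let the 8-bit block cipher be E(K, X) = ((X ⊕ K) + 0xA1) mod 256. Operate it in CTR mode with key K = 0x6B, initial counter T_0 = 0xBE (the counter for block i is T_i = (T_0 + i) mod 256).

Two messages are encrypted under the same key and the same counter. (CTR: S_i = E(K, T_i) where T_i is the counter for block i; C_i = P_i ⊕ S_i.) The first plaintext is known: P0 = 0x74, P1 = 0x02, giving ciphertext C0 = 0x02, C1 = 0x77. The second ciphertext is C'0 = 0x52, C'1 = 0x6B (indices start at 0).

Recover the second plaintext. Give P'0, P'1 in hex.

P'0 = 0x24, P'1 = 0x1E

In CTR with a reused counter, both messages share the same keystream S_i, so C_i ⊕ C'_i = P_i ⊕ P'_i and thus P'_i = P_i ⊕ C_i ⊕ C'_i.
P'0: 0x74 ⊕ 0x02 ⊕ 0x52 = 0x24.
P'1: 0x02 ⊕ 0x77 ⊕ 0x6B = 0x1E.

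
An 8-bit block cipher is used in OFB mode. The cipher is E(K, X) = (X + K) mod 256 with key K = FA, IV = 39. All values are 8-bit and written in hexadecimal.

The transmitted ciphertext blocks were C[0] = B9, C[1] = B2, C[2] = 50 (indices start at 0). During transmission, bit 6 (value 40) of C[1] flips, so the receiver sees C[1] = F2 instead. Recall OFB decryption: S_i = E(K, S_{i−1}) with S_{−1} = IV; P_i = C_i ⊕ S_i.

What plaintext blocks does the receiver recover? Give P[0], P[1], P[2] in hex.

P[0] = 8A, P[1] = DF, P[2] = 77

Only C[1] changed, to F2. In OFB, a change in C_i flips the same bit in P_i only; the keystream is unaffected. Decrypting the received ciphertext:
P[0]: S = E(K, 39) = 33; B9 ⊕ 33 = 8A.
P[1]: S = E(K, 33) = 2D; F2 ⊕ 2D = DF.
P[2]: S = E(K, 2D) = 27; 50 ⊕ 27 = 77.
Blocks that differ from the original plaintext: P[1].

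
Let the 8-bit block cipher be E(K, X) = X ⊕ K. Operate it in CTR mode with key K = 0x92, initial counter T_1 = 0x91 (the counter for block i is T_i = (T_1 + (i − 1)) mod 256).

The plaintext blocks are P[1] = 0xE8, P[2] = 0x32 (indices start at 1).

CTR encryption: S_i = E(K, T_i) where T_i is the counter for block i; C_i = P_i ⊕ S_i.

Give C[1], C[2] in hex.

C[1] = 0xEB, C[2] = 0x32

C[1]: T = 0x91, S = E(K, T) = 0x03; 0xE8 ⊕ 0x03 = 0xEB.
C[2]: T = 0x92, S = E(K, T) = 0x00; 0x32 ⊕ 0x00 = 0x32.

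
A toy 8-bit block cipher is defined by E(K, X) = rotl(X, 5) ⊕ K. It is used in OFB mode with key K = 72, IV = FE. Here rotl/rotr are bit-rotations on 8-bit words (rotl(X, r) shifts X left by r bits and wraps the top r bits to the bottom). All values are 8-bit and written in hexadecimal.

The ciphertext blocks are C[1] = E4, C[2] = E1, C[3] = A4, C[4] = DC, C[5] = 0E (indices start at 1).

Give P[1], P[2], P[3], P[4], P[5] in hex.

OFB decryption: S_i = E(K, S_{i−1}) with S_{0} = IV; P_i = C_i ⊕ S_i.
P[1]: S = E(K, FE) = AD; E4 ⊕ AD = 49.
P[2]: S = E(K, AD) = C7; E1 ⊕ C7 = 26.
P[3]: S = E(K, C7) = 8A; A4 ⊕ 8A = 2E.
P[4]: S = E(K, 8A) = 23; DC ⊕ 23 = FF.
P[5]: S = E(K, 23) = 16; 0E ⊕ 16 = 18.

P[1] = 49, P[2] = 26, P[3] = 2E, P[4] = FF, P[5] = 18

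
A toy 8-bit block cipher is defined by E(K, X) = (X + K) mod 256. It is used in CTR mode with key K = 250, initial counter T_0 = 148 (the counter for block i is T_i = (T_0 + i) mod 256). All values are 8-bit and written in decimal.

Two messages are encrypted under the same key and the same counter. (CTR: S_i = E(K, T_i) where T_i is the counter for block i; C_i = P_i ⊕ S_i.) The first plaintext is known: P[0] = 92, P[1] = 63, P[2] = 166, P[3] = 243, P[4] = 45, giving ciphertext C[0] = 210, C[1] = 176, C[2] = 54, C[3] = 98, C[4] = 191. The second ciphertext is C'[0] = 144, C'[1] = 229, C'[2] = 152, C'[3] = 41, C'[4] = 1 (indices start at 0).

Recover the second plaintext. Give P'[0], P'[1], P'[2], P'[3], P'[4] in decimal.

P'[0] = 30, P'[1] = 106, P'[2] = 8, P'[3] = 184, P'[4] = 147

In CTR with a reused counter, both messages share the same keystream S_i, so C_i ⊕ C'_i = P_i ⊕ P'_i and thus P'_i = P_i ⊕ C_i ⊕ C'_i.
P'[0]: 92 ⊕ 210 ⊕ 144 = 30.
P'[1]: 63 ⊕ 176 ⊕ 229 = 106.
P'[2]: 166 ⊕ 54 ⊕ 152 = 8.
P'[3]: 243 ⊕ 98 ⊕ 41 = 184.
P'[4]: 45 ⊕ 191 ⊕ 1 = 147.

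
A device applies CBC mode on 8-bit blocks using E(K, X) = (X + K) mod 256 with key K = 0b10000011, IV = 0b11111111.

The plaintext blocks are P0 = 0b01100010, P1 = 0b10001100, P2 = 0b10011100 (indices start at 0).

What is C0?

C0 = 0b00100000

CBC encryption: C_i = E(K, P_i ⊕ C_{i−1}), with C_{−1} = IV.
C0: P0 ⊕ 0b11111111 = 0b10011101; E(K, 0b10011101) = 0b00100000.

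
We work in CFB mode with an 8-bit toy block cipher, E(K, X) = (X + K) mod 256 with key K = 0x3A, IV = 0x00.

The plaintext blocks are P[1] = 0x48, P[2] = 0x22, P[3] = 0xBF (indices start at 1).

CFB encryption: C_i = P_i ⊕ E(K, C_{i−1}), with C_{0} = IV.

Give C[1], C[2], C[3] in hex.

C[1] = 0x72, C[2] = 0x8E, C[3] = 0x77

C[1]: E(K, 0x00) = 0x3A; 0x48 ⊕ 0x3A = 0x72.
C[2]: E(K, 0x72) = 0xAC; 0x22 ⊕ 0xAC = 0x8E.
C[3]: E(K, 0x8E) = 0xC8; 0xBF ⊕ 0xC8 = 0x77.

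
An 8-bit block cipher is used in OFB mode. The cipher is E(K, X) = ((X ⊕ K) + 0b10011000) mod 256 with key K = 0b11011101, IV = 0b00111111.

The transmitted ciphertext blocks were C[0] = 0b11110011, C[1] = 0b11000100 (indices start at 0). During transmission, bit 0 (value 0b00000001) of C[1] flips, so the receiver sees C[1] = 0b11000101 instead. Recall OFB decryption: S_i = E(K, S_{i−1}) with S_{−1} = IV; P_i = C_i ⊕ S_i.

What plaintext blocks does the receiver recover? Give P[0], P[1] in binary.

P[0] = 0b10001001, P[1] = 0b11111010

Only C[1] changed, to 0b11000101. In OFB, a change in C_i flips the same bit in P_i only; the keystream is unaffected. Decrypting the received ciphertext:
P[0]: S = E(K, 0b00111111) = 0b01111010; 0b11110011 ⊕ 0b01111010 = 0b10001001.
P[1]: S = E(K, 0b01111010) = 0b00111111; 0b11000101 ⊕ 0b00111111 = 0b11111010.
Blocks that differ from the original plaintext: P[1].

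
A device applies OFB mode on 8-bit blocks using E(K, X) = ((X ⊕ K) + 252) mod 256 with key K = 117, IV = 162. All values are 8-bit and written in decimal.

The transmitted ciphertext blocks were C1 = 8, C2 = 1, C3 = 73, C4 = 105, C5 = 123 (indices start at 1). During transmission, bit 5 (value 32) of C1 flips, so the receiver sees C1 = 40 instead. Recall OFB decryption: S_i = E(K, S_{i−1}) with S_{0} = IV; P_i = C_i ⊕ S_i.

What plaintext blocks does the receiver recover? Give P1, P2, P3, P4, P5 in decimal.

P1 = 251, P2 = 163, P3 = 154, P4 = 203, P5 = 168

Only C1 changed, to 40. In OFB, a change in C_i flips the same bit in P_i only; the keystream is unaffected. Decrypting the received ciphertext:
P1: S = E(K, 162) = 211; 40 ⊕ 211 = 251.
P2: S = E(K, 211) = 162; 1 ⊕ 162 = 163.
P3: S = E(K, 162) = 211; 73 ⊕ 211 = 154.
P4: S = E(K, 211) = 162; 105 ⊕ 162 = 203.
P5: S = E(K, 162) = 211; 123 ⊕ 211 = 168.
Blocks that differ from the original plaintext: P1.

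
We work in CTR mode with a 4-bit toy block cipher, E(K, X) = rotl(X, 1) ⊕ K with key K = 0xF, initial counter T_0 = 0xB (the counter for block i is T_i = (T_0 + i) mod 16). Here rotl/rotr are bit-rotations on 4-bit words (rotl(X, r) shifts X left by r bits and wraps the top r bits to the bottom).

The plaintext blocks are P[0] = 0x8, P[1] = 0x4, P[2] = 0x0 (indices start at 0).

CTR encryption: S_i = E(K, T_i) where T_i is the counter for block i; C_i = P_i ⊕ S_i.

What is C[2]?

C[2] = 0x4

C[0]: T = 0xB, S = E(K, T) = 0x8; 0x8 ⊕ 0x8 = 0x0.
C[1]: T = 0xC, S = E(K, T) = 0x6; 0x4 ⊕ 0x6 = 0x2.
C[2]: T = 0xD, S = E(K, T) = 0x4; 0x0 ⊕ 0x4 = 0x4.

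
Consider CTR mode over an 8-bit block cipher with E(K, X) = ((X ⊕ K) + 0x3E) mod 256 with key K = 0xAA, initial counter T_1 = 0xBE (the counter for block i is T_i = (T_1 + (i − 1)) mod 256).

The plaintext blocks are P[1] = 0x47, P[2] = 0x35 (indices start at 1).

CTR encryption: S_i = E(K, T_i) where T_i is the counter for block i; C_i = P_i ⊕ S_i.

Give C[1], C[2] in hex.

C[1]: T = 0xBE, S = E(K, T) = 0x52; 0x47 ⊕ 0x52 = 0x15.
C[2]: T = 0xBF, S = E(K, T) = 0x53; 0x35 ⊕ 0x53 = 0x66.

C[1] = 0x15, C[2] = 0x66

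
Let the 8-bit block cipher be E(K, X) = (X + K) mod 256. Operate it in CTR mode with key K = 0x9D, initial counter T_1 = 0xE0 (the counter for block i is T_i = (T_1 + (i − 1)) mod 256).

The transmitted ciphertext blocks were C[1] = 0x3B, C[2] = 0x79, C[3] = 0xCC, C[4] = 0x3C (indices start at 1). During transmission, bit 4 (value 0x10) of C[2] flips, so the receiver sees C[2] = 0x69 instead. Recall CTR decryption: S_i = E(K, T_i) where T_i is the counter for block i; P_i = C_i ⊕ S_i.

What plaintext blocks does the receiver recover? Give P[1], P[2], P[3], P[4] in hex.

P[1] = 0x46, P[2] = 0x17, P[3] = 0xB3, P[4] = 0xBC

Only C[2] changed, to 0x69. In CTR, a change in C_i flips the same bit in P_i only; the keystream is unaffected. Decrypting the received ciphertext:
P[1]: T = 0xE0, S = E(K, T) = 0x7D; 0x3B ⊕ 0x7D = 0x46.
P[2]: T = 0xE1, S = E(K, T) = 0x7E; 0x69 ⊕ 0x7E = 0x17.
P[3]: T = 0xE2, S = E(K, T) = 0x7F; 0xCC ⊕ 0x7F = 0xB3.
P[4]: T = 0xE3, S = E(K, T) = 0x80; 0x3C ⊕ 0x80 = 0xBC.
Blocks that differ from the original plaintext: P[2].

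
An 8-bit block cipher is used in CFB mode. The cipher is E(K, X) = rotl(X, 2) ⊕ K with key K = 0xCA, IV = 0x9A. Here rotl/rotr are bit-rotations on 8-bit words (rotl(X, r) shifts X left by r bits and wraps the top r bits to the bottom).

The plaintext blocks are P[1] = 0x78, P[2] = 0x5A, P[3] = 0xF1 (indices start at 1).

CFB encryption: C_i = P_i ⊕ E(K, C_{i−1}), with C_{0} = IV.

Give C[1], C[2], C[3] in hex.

C[1]: E(K, 0x9A) = 0xA0; 0x78 ⊕ 0xA0 = 0xD8.
C[2]: E(K, 0xD8) = 0xA9; 0x5A ⊕ 0xA9 = 0xF3.
C[3]: E(K, 0xF3) = 0x05; 0xF1 ⊕ 0x05 = 0xF4.

C[1] = 0xD8, C[2] = 0xF3, C[3] = 0xF4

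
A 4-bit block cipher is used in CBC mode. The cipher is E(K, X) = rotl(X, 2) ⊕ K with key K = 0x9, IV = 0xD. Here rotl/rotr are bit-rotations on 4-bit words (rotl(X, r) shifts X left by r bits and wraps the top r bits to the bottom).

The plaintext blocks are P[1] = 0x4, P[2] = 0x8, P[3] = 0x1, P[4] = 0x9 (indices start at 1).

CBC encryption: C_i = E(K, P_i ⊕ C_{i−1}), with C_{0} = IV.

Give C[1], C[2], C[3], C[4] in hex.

C[1] = 0xF, C[2] = 0x4, C[3] = 0xC, C[4] = 0xC

C[1]: P[1] ⊕ 0xD = 0x9; E(K, 0x9) = 0xF.
C[2]: P[2] ⊕ 0xF = 0x7; E(K, 0x7) = 0x4.
C[3]: P[3] ⊕ 0x4 = 0x5; E(K, 0x5) = 0xC.
C[4]: P[4] ⊕ 0xC = 0x5; E(K, 0x5) = 0xC.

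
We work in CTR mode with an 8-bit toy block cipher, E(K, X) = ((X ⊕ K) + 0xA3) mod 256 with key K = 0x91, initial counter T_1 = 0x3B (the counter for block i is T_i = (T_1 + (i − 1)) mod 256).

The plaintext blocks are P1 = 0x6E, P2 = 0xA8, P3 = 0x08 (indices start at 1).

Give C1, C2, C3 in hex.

C1 = 0x23, C2 = 0xF8, C3 = 0x47

CTR encryption: S_i = E(K, T_i) where T_i is the counter for block i; C_i = P_i ⊕ S_i.
C1: T = 0x3B, S = E(K, T) = 0x4D; 0x6E ⊕ 0x4D = 0x23.
C2: T = 0x3C, S = E(K, T) = 0x50; 0xA8 ⊕ 0x50 = 0xF8.
C3: T = 0x3D, S = E(K, T) = 0x4F; 0x08 ⊕ 0x4F = 0x47.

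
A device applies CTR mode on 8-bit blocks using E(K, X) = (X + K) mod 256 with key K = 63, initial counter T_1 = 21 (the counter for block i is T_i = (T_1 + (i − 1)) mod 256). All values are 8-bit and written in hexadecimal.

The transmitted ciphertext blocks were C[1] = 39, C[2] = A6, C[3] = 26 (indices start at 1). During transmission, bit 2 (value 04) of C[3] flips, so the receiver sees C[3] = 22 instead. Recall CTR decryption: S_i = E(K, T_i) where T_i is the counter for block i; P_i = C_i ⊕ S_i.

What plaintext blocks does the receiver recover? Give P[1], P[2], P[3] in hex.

P[1] = BD, P[2] = 23, P[3] = A4

Only C[3] changed, to 22. In CTR, a change in C_i flips the same bit in P_i only; the keystream is unaffected. Decrypting the received ciphertext:
P[1]: T = 21, S = E(K, T) = 84; 39 ⊕ 84 = BD.
P[2]: T = 22, S = E(K, T) = 85; A6 ⊕ 85 = 23.
P[3]: T = 23, S = E(K, T) = 86; 22 ⊕ 86 = A4.
Blocks that differ from the original plaintext: P[3].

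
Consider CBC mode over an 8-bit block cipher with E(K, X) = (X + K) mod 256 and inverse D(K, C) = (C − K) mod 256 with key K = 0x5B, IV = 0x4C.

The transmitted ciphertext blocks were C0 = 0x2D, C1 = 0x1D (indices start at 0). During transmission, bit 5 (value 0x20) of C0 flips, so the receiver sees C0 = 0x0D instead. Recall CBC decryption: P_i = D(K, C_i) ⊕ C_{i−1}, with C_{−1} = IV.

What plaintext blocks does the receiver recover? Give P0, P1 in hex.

Only C0 changed, to 0x0D. In CBC, a change in C_i garbles P_i and flips the same bit in P_{i+1}. Decrypting the received ciphertext:
P0: D(K, 0x0D) = 0xB2; 0xB2 ⊕ 0x4C = 0xFE.
P1: D(K, 0x1D) = 0xC2; 0xC2 ⊕ 0x0D = 0xCF.
Blocks that differ from the original plaintext: P0, P1.

P0 = 0xFE, P1 = 0xCF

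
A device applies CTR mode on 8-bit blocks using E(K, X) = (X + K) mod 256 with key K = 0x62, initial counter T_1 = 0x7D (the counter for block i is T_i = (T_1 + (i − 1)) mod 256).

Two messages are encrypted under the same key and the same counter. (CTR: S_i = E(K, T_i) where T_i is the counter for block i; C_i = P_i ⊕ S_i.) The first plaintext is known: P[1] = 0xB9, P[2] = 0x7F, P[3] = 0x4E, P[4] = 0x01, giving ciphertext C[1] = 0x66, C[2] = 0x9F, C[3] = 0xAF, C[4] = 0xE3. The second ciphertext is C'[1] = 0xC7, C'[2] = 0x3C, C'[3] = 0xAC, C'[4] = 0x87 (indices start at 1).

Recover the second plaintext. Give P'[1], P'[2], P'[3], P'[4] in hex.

In CTR with a reused counter, both messages share the same keystream S_i, so C_i ⊕ C'_i = P_i ⊕ P'_i and thus P'_i = P_i ⊕ C_i ⊕ C'_i.
P'[1]: 0xB9 ⊕ 0x66 ⊕ 0xC7 = 0x18.
P'[2]: 0x7F ⊕ 0x9F ⊕ 0x3C = 0xDC.
P'[3]: 0x4E ⊕ 0xAF ⊕ 0xAC = 0x4D.
P'[4]: 0x01 ⊕ 0xE3 ⊕ 0x87 = 0x65.

P'[1] = 0x18, P'[2] = 0xDC, P'[3] = 0x4D, P'[4] = 0x65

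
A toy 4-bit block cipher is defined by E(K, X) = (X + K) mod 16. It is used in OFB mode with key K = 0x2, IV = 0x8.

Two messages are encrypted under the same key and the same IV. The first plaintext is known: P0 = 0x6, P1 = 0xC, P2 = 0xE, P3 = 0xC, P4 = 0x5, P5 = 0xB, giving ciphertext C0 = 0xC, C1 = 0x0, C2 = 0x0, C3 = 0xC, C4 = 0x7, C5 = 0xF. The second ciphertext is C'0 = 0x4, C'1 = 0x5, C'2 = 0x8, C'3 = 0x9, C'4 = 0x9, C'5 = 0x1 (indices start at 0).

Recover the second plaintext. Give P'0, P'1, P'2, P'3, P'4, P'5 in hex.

P'0 = 0xE, P'1 = 0x9, P'2 = 0x6, P'3 = 0x9, P'4 = 0xB, P'5 = 0x5

In OFB with a reused IV, both messages share the same keystream S_i, so C_i ⊕ C'_i = P_i ⊕ P'_i and thus P'_i = P_i ⊕ C_i ⊕ C'_i.
P'0: 0x6 ⊕ 0xC ⊕ 0x4 = 0xE.
P'1: 0xC ⊕ 0x0 ⊕ 0x5 = 0x9.
P'2: 0xE ⊕ 0x0 ⊕ 0x8 = 0x6.
P'3: 0xC ⊕ 0xC ⊕ 0x9 = 0x9.
P'4: 0x5 ⊕ 0x7 ⊕ 0x9 = 0xB.
P'5: 0xB ⊕ 0xF ⊕ 0x1 = 0x5.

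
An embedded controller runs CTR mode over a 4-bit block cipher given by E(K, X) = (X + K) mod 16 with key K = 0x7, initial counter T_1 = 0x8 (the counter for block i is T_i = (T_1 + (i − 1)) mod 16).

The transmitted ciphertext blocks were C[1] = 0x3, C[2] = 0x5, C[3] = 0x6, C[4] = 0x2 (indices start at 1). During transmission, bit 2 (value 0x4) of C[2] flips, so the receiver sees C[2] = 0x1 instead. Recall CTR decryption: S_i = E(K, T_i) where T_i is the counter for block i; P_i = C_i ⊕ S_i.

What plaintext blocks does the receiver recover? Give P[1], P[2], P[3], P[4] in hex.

P[1] = 0xC, P[2] = 0x1, P[3] = 0x7, P[4] = 0x0

Only C[2] changed, to 0x1. In CTR, a change in C_i flips the same bit in P_i only; the keystream is unaffected. Decrypting the received ciphertext:
P[1]: T = 0x8, S = E(K, T) = 0xF; 0x3 ⊕ 0xF = 0xC.
P[2]: T = 0x9, S = E(K, T) = 0x0; 0x1 ⊕ 0x0 = 0x1.
P[3]: T = 0xA, S = E(K, T) = 0x1; 0x6 ⊕ 0x1 = 0x7.
P[4]: T = 0xB, S = E(K, T) = 0x2; 0x2 ⊕ 0x2 = 0x0.
Blocks that differ from the original plaintext: P[2].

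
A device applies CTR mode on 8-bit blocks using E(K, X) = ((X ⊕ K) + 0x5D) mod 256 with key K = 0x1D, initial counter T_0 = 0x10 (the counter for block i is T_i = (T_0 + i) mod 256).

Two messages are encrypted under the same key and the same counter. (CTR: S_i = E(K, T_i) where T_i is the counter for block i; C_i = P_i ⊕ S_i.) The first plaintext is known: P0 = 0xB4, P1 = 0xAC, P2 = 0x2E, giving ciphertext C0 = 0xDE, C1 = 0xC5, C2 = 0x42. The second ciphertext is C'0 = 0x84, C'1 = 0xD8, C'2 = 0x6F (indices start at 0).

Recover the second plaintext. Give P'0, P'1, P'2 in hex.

In CTR with a reused counter, both messages share the same keystream S_i, so C_i ⊕ C'_i = P_i ⊕ P'_i and thus P'_i = P_i ⊕ C_i ⊕ C'_i.
P'0: 0xB4 ⊕ 0xDE ⊕ 0x84 = 0xEE.
P'1: 0xAC ⊕ 0xC5 ⊕ 0xD8 = 0xB1.
P'2: 0x2E ⊕ 0x42 ⊕ 0x6F = 0x03.

P'0 = 0xEE, P'1 = 0xB1, P'2 = 0x03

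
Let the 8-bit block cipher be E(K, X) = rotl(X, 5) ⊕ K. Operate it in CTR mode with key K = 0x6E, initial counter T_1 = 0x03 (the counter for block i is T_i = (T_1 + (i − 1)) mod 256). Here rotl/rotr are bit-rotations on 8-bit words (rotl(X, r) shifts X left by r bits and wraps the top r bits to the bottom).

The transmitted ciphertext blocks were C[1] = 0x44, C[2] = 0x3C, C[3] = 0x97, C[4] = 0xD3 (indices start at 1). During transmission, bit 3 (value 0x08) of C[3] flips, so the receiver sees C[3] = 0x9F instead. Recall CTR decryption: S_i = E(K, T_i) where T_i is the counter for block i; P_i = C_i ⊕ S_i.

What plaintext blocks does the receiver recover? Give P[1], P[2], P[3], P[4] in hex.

P[1] = 0x4A, P[2] = 0xD2, P[3] = 0x51, P[4] = 0x7D

Only C[3] changed, to 0x9F. In CTR, a change in C_i flips the same bit in P_i only; the keystream is unaffected. Decrypting the received ciphertext:
P[1]: T = 0x03, S = E(K, T) = 0x0E; 0x44 ⊕ 0x0E = 0x4A.
P[2]: T = 0x04, S = E(K, T) = 0xEE; 0x3C ⊕ 0xEE = 0xD2.
P[3]: T = 0x05, S = E(K, T) = 0xCE; 0x9F ⊕ 0xCE = 0x51.
P[4]: T = 0x06, S = E(K, T) = 0xAE; 0xD3 ⊕ 0xAE = 0x7D.
Blocks that differ from the original plaintext: P[3].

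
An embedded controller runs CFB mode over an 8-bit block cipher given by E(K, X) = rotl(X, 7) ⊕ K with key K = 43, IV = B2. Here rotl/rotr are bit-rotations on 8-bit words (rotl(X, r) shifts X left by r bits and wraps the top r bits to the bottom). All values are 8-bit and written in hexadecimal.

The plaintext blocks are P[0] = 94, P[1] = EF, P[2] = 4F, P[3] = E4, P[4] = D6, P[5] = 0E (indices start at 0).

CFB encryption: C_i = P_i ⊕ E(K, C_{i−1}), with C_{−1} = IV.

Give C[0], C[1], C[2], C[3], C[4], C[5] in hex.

C[0] = 8E, C[1] = EB, C[2] = F9, C[3] = 5B, C[4] = 38, C[5] = 51

C[0]: E(K, B2) = 1A; 94 ⊕ 1A = 8E.
C[1]: E(K, 8E) = 04; EF ⊕ 04 = EB.
C[2]: E(K, EB) = B6; 4F ⊕ B6 = F9.
C[3]: E(K, F9) = BF; E4 ⊕ BF = 5B.
C[4]: E(K, 5B) = EE; D6 ⊕ EE = 38.
C[5]: E(K, 38) = 5F; 0E ⊕ 5F = 51.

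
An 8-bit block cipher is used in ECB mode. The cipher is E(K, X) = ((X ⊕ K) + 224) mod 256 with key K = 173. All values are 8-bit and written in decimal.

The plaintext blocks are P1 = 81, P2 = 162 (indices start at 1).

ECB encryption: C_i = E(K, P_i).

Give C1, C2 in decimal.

C1 = 220, C2 = 239

C1: E(K, 81) = 220.
C2: E(K, 162) = 239.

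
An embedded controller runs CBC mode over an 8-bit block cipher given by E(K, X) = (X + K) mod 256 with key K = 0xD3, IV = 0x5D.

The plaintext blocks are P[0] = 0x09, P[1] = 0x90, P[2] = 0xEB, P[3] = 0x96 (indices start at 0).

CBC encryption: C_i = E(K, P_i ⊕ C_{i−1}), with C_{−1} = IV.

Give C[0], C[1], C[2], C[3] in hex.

C[0]: P[0] ⊕ 0x5D = 0x54; E(K, 0x54) = 0x27.
C[1]: P[1] ⊕ 0x27 = 0xB7; E(K, 0xB7) = 0x8A.
C[2]: P[2] ⊕ 0x8A = 0x61; E(K, 0x61) = 0x34.
C[3]: P[3] ⊕ 0x34 = 0xA2; E(K, 0xA2) = 0x75.

C[0] = 0x27, C[1] = 0x8A, C[2] = 0x34, C[3] = 0x75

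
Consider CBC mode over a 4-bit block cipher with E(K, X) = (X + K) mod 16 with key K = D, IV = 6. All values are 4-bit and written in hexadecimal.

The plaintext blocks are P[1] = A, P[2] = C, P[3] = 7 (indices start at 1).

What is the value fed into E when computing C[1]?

CBC encryption: C_i = E(K, P_i ⊕ C_{i−1}), with C_{0} = IV.
C[1]: P[1] ⊕ 6 = C; E(K, C) = 9.
So the input to E for block [1] is C.

C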